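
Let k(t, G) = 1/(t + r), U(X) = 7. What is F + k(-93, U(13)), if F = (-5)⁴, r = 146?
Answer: 33126/53 ≈ 625.02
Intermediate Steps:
k(t, G) = 1/(146 + t) (k(t, G) = 1/(t + 146) = 1/(146 + t))
F = 625
F + k(-93, U(13)) = 625 + 1/(146 - 93) = 625 + 1/53 = 33126/53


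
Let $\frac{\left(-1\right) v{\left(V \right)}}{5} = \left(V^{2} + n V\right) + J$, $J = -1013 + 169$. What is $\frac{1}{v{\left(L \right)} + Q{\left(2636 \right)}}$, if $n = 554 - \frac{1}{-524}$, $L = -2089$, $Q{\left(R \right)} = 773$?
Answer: $- \frac{524}{8398704523} \approx -6.2391 \cdot 10^{-8}$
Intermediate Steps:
$n = \frac{290297}{524}$ ($n = 554 - - \frac{1}{524} = 554 + \frac{1}{524} = \frac{290297}{524} \approx 554.0$)
$J = -844$
$v{\left(V \right)} = 4220 - 5 V^{2} - \frac{1451485 V}{524}$ ($v{\left(V \right)} = - 5 \left(\left(V^{2} + \frac{290297 V}{524}\right) - 844\right) = - 5 \left(-844 + V^{2} + \frac{290297 V}{524}\right) = 4220 - 5 V^{2} - \frac{1451485 V}{524}$)
$\frac{1}{v{\left(L \right)} + Q{\left(2636 \right)}} = \frac{1}{\left(4220 - 5 \left(-2089\right)^{2} - - \frac{3032152165}{524}\right) + 773} = \frac{1}{\left(4220 - 21819605 + \frac{3032152165}{524}\right) + 773} = \frac{1}{- \frac{8399109575}{524} + 773} = \frac{1}{- \frac{8398704523}{524}} = - \frac{524}{8398704523}$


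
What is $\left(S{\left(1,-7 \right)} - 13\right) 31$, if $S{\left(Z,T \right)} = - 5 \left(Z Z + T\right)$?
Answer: $527$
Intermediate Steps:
$S{\left(Z,T \right)} = - 5 T - 5 Z^{2}$ ($S{\left(Z,T \right)} = - 5 \left(Z^{2} + T\right) = - 5 \left(T + Z^{2}\right) = - 5 T - 5 Z^{2}$)
$\left(S{\left(1,-7 \right)} - 13\right) 31 = \left(\left(\left(-5\right) \left(-7\right) - 5 \cdot 1^{2}\right) - 13\right) 31 = \left(\left(35 - 5\right) - 13\right) 31 = \left(30 - 13\right) 31 = 17 \cdot 31 = 527$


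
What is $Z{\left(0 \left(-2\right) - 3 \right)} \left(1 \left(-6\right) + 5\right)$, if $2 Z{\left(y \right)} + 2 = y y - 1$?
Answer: $-3$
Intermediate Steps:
$Z{\left(y \right)} = - \frac{3}{2} + \frac{y^{2}}{2}$ ($Z{\left(y \right)} = -1 + \frac{y y - 1}{2} = -1 + \frac{y^{2} - 1}{2} = -1 + \frac{-1 + y^{2}}{2} = -1 + \left(- \frac{1}{2} + \frac{y^{2}}{2}\right) = - \frac{3}{2} + \frac{y^{2}}{2}$)
$Z{\left(0 \left(-2\right) - 3 \right)} \left(1 \left(-6\right) + 5\right) = \left(- \frac{3}{2} + \frac{\left(0 \left(-2\right) - 3\right)^{2}}{2}\right) \left(1 \left(-6\right) + 5\right) = \left(- \frac{3}{2} + \frac{\left(0 - 3\right)^{2}}{2}\right) \left(-6 + 5\right) = \left(- \frac{3}{2} + \frac{\left(-3\right)^{2}}{2}\right) \left(-1\right) = \left(- \frac{3}{2} + \frac{1}{2} \cdot 9\right) \left(-1\right) = \left(- \frac{3}{2} + \frac{9}{2}\right) \left(-1\right) = 3 \left(-1\right) = -3$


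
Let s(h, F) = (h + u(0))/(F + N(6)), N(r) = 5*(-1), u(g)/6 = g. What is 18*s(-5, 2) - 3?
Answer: 27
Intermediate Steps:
u(g) = 6*g
N(r) = -5
s(h, F) = h/(-5 + F) (s(h, F) = (h + 6*0)/(F - 5) = (h + 0)/(-5 + F) = h/(-5 + F))
18*s(-5, 2) - 3 = 18*(-5/(-5 + 2)) - 3 = 18*(-5/(-3)) - 3 = 18*(-5*(-1/3)) - 3 = 18*(5/3) - 3 = 30 - 3 = 27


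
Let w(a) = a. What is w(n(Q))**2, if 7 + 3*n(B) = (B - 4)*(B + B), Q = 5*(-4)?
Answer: 908209/9 ≈ 1.0091e+5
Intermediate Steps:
Q = -20
n(B) = -7/3 + 2*B*(-4 + B)/3 (n(B) = -7/3 + ((B - 4)*(B + B))/3 = -7/3 + ((-4 + B)*(2*B))/3 = -7/3 + (2*B*(-4 + B))/3 = -7/3 + 2*B*(-4 + B)/3)
w(n(Q))**2 = (-7/3 - 8/3*(-20) + (2/3)*(-20)**2)**2 = (-7/3 + 160/3 + (2/3)*400)**2 = (-7/3 + 160/3 + 800/3)**2 = (953/3)**2 = 908209/9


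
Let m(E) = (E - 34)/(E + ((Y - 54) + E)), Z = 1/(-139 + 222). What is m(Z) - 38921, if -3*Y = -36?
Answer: -10430611/268 ≈ -38920.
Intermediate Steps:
Y = 12 (Y = -⅓*(-36) = 12)
Z = 1/83 ≈ 0.012048
m(E) = (-34 + E)/(-42 + 2*E) (m(E) = (E - 34)/(E + ((12 - 54) + E)) = (-34 + E)/(E + (-42 + E)) = (-34 + E)/(-42 + 2*E))
m(Z) - 38921 = (-34 + 1/83)/(2*(-21 + 1/83)) - 38921 = (½)*(-2821/83)/(-1742/83) - 38921 = (½)*(-83/1742)*(-2821/83) - 38921 = 217/268 - 38921 = -10430611/268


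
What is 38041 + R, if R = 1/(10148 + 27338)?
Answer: 1426004927/37486 ≈ 38041.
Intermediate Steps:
R = 1/37486 ≈ 2.6677e-5
38041 + R = 38041 + 1/37486 = 1426004927/37486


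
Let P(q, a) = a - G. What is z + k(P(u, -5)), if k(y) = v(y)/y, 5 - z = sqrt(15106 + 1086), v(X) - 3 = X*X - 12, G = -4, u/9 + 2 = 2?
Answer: 13 - 8*sqrt(253) ≈ -114.25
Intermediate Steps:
u = 0 (u = -18 + 9*2 = -18 + 18 = 0)
v(X) = -9 + X**2 (v(X) = 3 + (X*X - 12) = 3 + (X**2 - 12) = 3 + (-12 + X**2) = -9 + X**2)
z = 5 - 8*sqrt(253) (z = 5 - sqrt(15106 + 1086) = 5 - sqrt(16192) = 5 - 8*sqrt(253) ≈ -122.25)
P(q, a) = 4 + a (P(q, a) = a - 1*(-4) = a + 4 = 4 + a)
k(y) = (-9 + y**2)/y
z + k(P(u, -5)) = (5 - 8*sqrt(253)) + ((4 - 5) - 9/(4 - 5)) = (5 - 8*sqrt(253)) + (-1 - 9/(-1)) = (5 - 8*sqrt(253)) + (-1 - 9*(-1)) = (5 - 8*sqrt(253)) + (-1 + 9) = (5 - 8*sqrt(253)) + 8 = 13 - 8*sqrt(253)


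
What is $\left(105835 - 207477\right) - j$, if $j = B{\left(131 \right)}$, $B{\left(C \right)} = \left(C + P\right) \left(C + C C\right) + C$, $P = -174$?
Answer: $641783$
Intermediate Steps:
$B{\left(C \right)} = C + \left(-174 + C\right) \left(C + C^{2}\right)$ ($B{\left(C \right)} = \left(C - 174\right) \left(C + C C\right) + C = \left(-174 + C\right) \left(C + C^{2}\right) + C = C + \left(-174 + C\right) \left(C + C^{2}\right)$)
$j = -743425$ ($j = 131 \left(-173 + 131^{2} - 22663\right) = 131 \left(-173 + 17161 - 22663\right) = 131 \left(-5675\right) = -743425$)
$\left(105835 - 207477\right) - j = \left(105835 - 207477\right) - -743425 = \left(105835 - 207477\right) + 743425 = -101642 + 743425 = 641783$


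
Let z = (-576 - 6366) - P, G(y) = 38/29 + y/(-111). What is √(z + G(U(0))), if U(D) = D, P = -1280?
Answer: 24*I*√8265/29 ≈ 75.238*I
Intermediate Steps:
G(y) = 38/29 - y/111 (G(y) = 38*(1/29) + y*(-1/111) = 38/29 - y/111)
z = -5662 (z = (-576 - 6366) - 1*(-1280) = -6942 + 1280 = -5662)
√(z + G(U(0))) = √(-5662 + (38/29 - 1/111*0)) = √(-5662 + (38/29 + 0)) = √(-5662 + 38/29) = √(-164160/29) = 24*I*√8265/29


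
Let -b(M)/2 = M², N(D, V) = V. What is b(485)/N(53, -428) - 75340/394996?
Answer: 23224202835/21132286 ≈ 1099.0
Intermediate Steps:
b(M) = -2*M²
b(485)/N(53, -428) - 75340/394996 = -2*485²/(-428) - 75340/394996 = -2*235225*(-1/428) - 75340*1/394996 = -470450*(-1/428) - 18835/98749 = 235225/214 - 18835/98749 = 23224202835/21132286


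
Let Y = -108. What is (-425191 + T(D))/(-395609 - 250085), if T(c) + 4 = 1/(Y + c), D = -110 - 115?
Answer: 70794968/107508051 ≈ 0.65851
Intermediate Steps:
D = -225
T(c) = -4 + 1/(-108 + c)
(-425191 + T(D))/(-395609 - 250085) = (-425191 + (433 - 4*(-225))/(-108 - 225))/(-395609 - 250085) = (-425191 + (433 + 900)/(-333))/(-645694) = (-425191 - 1/333*1333)*(-1/645694) = (-425191 - 1333/333)*(-1/645694) = -141589936/333*(-1/645694) = 70794968/107508051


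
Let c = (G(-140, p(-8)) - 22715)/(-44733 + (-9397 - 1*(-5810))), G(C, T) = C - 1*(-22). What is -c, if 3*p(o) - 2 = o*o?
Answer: -22833/48320 ≈ -0.47254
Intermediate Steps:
p(o) = ⅔ + o²/3 (p(o) = ⅔ + (o*o)/3 = ⅔ + o²/3)
G(C, T) = 22 + C (G(C, T) = C + 22 = 22 + C)
c = 22833/48320 (c = ((22 - 140) - 22715)/(-44733 + (-9397 - 1*(-5810))) = (-118 - 22715)/(-44733 + (-9397 + 5810)) = -22833/(-44733 - 3587) = -22833/(-48320) = -22833*(-1/48320) = 22833/48320 ≈ 0.47254)
-c = -1*22833/48320 = -22833/48320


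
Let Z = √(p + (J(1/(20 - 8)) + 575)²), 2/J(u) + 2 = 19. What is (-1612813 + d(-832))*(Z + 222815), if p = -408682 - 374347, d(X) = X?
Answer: -359544310675 - 35500190*I*√270053/17 ≈ -3.5954e+11 - 1.0852e+9*I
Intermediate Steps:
J(u) = 2/17 (J(u) = 2/(-2 + 19) = 2/17)
p = -783029
Z = 22*I*√270053/17 (Z = √(-783029 + (2/17 + 575)²) = √(-783029 + (9777/17)²) = √(-783029 + 95589729/289) = √(-130705652/289) = 22*I*√270053/17 ≈ 672.51*I)
(-1612813 + d(-832))*(Z + 222815) = (-1612813 - 832)*(22*I*√270053/17 + 222815) = -1613645*(222815 + 22*I*√270053/17) = -359544310675 - 35500190*I*√270053/17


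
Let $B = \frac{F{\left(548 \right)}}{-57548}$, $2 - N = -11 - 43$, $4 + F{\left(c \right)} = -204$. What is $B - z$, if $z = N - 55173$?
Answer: $\frac{792968331}{14387} \approx 55117.0$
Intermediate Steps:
$F{\left(c \right)} = -208$ ($F{\left(c \right)} = -4 - 204 = -208$)
$N = 56$ ($N = 2 - \left(-11 - 43\right) = 2 - -54 = 2 + 54 = 56$)
$z = -55117$ ($z = 56 - 55173 = -55117$)
$B = \frac{52}{14387}$ ($B = - \frac{208}{-57548} = \left(-208\right) \left(- \frac{1}{57548}\right) = \frac{52}{14387} \approx 0.0036144$)
$B - z = \frac{52}{14387} - -55117 = \frac{52}{14387} + 55117 = \frac{792968331}{14387}$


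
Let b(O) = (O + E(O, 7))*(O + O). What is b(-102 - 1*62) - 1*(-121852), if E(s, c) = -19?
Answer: 181876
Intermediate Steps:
b(O) = 2*O*(-19 + O) (b(O) = (O - 19)*(O + O) = (-19 + O)*(2*O) = 2*O*(-19 + O))
b(-102 - 1*62) - 1*(-121852) = 2*(-102 - 1*62)*(-19 + (-102 - 1*62)) - 1*(-121852) = 2*(-102 - 62)*(-19 + (-102 - 62)) + 121852 = 2*(-164)*(-19 - 164) + 121852 = 2*(-164)*(-183) + 121852 = 60024 + 121852 = 181876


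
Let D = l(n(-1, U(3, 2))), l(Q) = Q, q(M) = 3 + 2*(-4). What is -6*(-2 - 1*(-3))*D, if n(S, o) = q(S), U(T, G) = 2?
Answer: 30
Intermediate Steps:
q(M) = -5 (q(M) = 3 - 8 = -5)
n(S, o) = -5
D = -5
-6*(-2 - 1*(-3))*D = -6*(-2 - 1*(-3))*(-5) = -6*(-2 + 3)*(-5) = -6*1*(-5) = -6*(-5) = -1*(-30) = 30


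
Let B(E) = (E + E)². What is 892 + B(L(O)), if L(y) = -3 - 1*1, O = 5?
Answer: 956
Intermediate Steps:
L(y) = -4 (L(y) = -3 - 1 = -4)
B(E) = 4*E² (B(E) = (2*E)² = 4*E²)
892 + B(L(O)) = 892 + 4*(-4)² = 892 + 4*16 = 892 + 64 = 956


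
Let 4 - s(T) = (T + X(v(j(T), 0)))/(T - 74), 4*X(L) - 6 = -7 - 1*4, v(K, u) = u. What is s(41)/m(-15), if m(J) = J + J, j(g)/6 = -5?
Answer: -229/1320 ≈ -0.17348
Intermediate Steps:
j(g) = -30 (j(g) = 6*(-5) = -30)
X(L) = -5/4 (X(L) = 3/2 + (-7 - 1*4)/4 = 3/2 + (-7 - 4)/4 = 3/2 + (¼)*(-11) = 3/2 - 11/4 = -5/4)
m(J) = 2*J
s(T) = 4 - (-5/4 + T)/(-74 + T) (s(T) = 4 - (T - 5/4)/(T - 74) = 4 - (-5/4 + T)/(-74 + T))
s(41)/m(-15) = (3*(-393 + 4*41)/(4*(-74 + 41)))/((2*(-15))) = ((¾)*(-393 + 164)/(-33))/(-30) = ((¾)*(-1/33)*(-229))*(-1/30) = (229/44)*(-1/30) = -229/1320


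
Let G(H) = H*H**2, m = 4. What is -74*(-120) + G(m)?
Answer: 8944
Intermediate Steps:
G(H) = H**3
-74*(-120) + G(m) = -74*(-120) + 4**3 = 8880 + 64 = 8944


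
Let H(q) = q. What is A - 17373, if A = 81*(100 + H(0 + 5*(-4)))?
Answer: -10893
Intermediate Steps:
A = 6480 (A = 81*(100 + (0 + 5*(-4))) = 81*(100 + (0 - 20)) = 81*(100 - 20) = 81*80 = 6480)
A - 17373 = 6480 - 17373 = -10893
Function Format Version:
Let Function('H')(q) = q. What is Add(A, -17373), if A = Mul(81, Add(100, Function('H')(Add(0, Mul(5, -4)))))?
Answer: -10893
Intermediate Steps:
A = 6480 (A = Mul(81, Add(100, Add(0, Mul(5, -4)))) = Mul(81, Add(100, Add(0, -20))) = Mul(81, Add(100, -20)) = Mul(81, 80) = 6480)
Add(A, -17373) = Add(6480, -17373) = -10893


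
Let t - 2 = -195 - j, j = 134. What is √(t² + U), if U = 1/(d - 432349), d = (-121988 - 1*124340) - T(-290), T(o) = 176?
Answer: 2*√12319327397598977/678853 ≈ 327.00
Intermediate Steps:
d = -246504 (d = (-121988 - 1*124340) - 1*176 = (-121988 - 124340) - 176 = -246328 - 176 = -246504)
t = -327 (t = 2 + (-195 - 1*134) = 2 + (-195 - 134) = 2 - 329 = -327)
U = -1/678853 (U = 1/(-246504 - 432349) = 1/(-678853) = -1/678853 ≈ -1.4731e-6)
√(t² + U) = √((-327)² - 1/678853) = √(106929 - 1/678853) = √(72589072436/678853) = 2*√12319327397598977/678853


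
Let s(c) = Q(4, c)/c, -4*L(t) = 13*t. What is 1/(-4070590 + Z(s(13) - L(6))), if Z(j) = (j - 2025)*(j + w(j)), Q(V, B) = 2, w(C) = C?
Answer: -338/1402502449 ≈ -2.4100e-7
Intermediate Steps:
L(t) = -13*t/4
s(c) = 2/c
Z(j) = 2*j*(-2025 + j) (Z(j) = (j - 2025)*(j + j) = (-2025 + j)*(2*j) = 2*j*(-2025 + j))
1/(-4070590 + Z(s(13) - L(6))) = 1/(-4070590 + 2*(2/13 - (-13)*6/4)*(-2025 + (2/13 - (-13)*6/4))) = 1/(-4070590 + 2*(2*(1/13) - 1*(-39/2))*(-2025 + (2*(1/13) - 1*(-39/2)))) = 1/(-4070590 + 2*(2/13 + 39/2)*(-2025 + (2/13 + 39/2))) = 1/(-4070590 + 2*(511/26)*(-2025 + 511/26)) = 1/(-4070590 + 2*(511/26)*(-52139/26)) = 1/(-4070590 - 26643029/338) = 1/(-1402502449/338) = -338/1402502449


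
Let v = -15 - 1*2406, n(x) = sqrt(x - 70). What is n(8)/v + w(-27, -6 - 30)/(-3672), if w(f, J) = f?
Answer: 1/136 - I*sqrt(62)/2421 ≈ 0.0073529 - 0.0032524*I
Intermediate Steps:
n(x) = sqrt(-70 + x)
v = -2421 (v = -15 - 2406 = -2421)
n(8)/v + w(-27, -6 - 30)/(-3672) = sqrt(-70 + 8)/(-2421) - 27/(-3672) = sqrt(-62)*(-1/2421) - 27*(-1/3672) = (I*sqrt(62))*(-1/2421) + 1/136 = -I*sqrt(62)/2421 + 1/136 = 1/136 - I*sqrt(62)/2421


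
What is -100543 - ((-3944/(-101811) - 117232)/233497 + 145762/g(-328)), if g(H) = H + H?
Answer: -782237574156146717/7797400685976 ≈ -1.0032e+5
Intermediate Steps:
g(H) = 2*H
-100543 - ((-3944/(-101811) - 117232)/233497 + 145762/g(-328)) = -100543 - ((-3944/(-101811) - 117232)/233497 + 145762/((2*(-328)))) = -100543 - ((-3944*(-1/101811) - 117232)*(1/233497) + 145762/(-656)) = -100543 - ((3944/101811 - 117232)*(1/233497) + 145762*(-1/656)) = -100543 - (-11935503208/101811*1/233497 - 72881/328) = -100543 - (-11935503208/23772563067 - 72881/328) = -100543 - 1*(-1736483013938251/7797400685976) = -100543 + 1736483013938251/7797400685976 = -782237574156146717/7797400685976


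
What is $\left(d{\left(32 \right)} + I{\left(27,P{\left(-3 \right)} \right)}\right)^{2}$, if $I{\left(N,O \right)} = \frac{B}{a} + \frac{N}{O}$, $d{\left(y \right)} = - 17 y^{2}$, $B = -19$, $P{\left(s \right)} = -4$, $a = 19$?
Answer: $\frac{4852933569}{16} \approx 3.0331 \cdot 10^{8}$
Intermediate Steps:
$I{\left(N,O \right)} = -1 + \frac{N}{O}$ ($I{\left(N,O \right)} = - \frac{19}{19} + \frac{N}{O} = \left(-19\right) \frac{1}{19} + \frac{N}{O} = -1 + \frac{N}{O}$)
$\left(d{\left(32 \right)} + I{\left(27,P{\left(-3 \right)} \right)}\right)^{2} = \left(- 17 \cdot 32^{2} + \frac{27 - -4}{-4}\right)^{2} = \left(\left(-17\right) 1024 - \frac{27 + 4}{4}\right)^{2} = \left(-17408 - \frac{31}{4}\right)^{2} = \left(- \frac{69663}{4}\right)^{2} = \frac{4852933569}{16}$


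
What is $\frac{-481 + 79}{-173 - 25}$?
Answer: $\frac{67}{33} \approx 2.0303$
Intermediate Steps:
$\frac{-481 + 79}{-173 - 25} = - \frac{402}{-198} = \left(-402\right) \left(- \frac{1}{198}\right) = \frac{67}{33}$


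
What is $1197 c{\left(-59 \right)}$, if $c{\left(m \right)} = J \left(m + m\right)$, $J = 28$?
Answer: $-3954888$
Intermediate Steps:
$c{\left(m \right)} = 56 m$ ($c{\left(m \right)} = 28 \left(m + m\right) = 28 \cdot 2 m = 56 m$)
$1197 c{\left(-59 \right)} = 1197 \cdot 56 \left(-59\right) = 1197 \left(-3304\right) = -3954888$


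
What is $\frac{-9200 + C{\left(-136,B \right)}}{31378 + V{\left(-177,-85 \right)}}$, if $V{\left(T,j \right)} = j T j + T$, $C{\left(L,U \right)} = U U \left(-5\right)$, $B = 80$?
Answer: $\frac{5150}{155953} \approx 0.033023$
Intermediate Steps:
$C{\left(L,U \right)} = - 5 U^{2}$ ($C{\left(L,U \right)} = U^{2} \left(-5\right) = - 5 U^{2}$)
$V{\left(T,j \right)} = T + T j^{2}$ ($V{\left(T,j \right)} = T j j + T = T j^{2} + T = T + T j^{2}$)
$\frac{-9200 + C{\left(-136,B \right)}}{31378 + V{\left(-177,-85 \right)}} = \frac{-9200 - 5 \cdot 80^{2}}{31378 - 177 \left(1 + \left(-85\right)^{2}\right)} = \frac{-9200 - 32000}{31378 - 177 \left(1 + 7225\right)} = \frac{-9200 - 32000}{31378 - 1279002} = - \frac{41200}{31378 - 1279002} = - \frac{41200}{-1247624} = \left(-41200\right) \left(- \frac{1}{1247624}\right) = \frac{5150}{155953}$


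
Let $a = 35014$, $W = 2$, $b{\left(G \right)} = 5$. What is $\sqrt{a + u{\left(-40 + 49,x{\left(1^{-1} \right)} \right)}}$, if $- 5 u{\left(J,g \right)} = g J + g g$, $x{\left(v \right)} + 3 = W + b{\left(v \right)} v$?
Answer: $\frac{\sqrt{875090}}{5} \approx 187.09$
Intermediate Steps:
$x{\left(v \right)} = -1 + 5 v$ ($x{\left(v \right)} = -3 + \left(2 + 5 v\right) = -1 + 5 v$)
$u{\left(J,g \right)} = - \frac{g^{2}}{5} - \frac{J g}{5}$ ($u{\left(J,g \right)} = - \frac{g J + g g}{5} = - \frac{J g + g^{2}}{5} = - \frac{g^{2} + J g}{5} = - \frac{g^{2}}{5} - \frac{J g}{5}$)
$\sqrt{a + u{\left(-40 + 49,x{\left(1^{-1} \right)} \right)}} = \sqrt{35014 - \frac{\left(-1 + \frac{5}{1}\right) \left(\left(-40 + 49\right) - \left(1 - \frac{5}{1}\right)\right)}{5}} = \sqrt{35014 - \frac{\left(-1 + 5 \cdot 1\right) \left(9 + \left(-1 + 5 \cdot 1\right)\right)}{5}} = \sqrt{35014 - \frac{\left(-1 + 5\right) \left(9 + \left(-1 + 5\right)\right)}{5}} = \sqrt{35014 - \frac{4 \left(9 + 4\right)}{5}} = \sqrt{35014 - \frac{4}{5} \cdot 13} = \sqrt{35014 - \frac{52}{5}} = \sqrt{\frac{175018}{5}} = \frac{\sqrt{875090}}{5}$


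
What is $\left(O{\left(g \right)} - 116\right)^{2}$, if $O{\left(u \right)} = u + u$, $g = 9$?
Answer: $9604$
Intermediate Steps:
$O{\left(u \right)} = 2 u$
$\left(O{\left(g \right)} - 116\right)^{2} = \left(2 \cdot 9 - 116\right)^{2} = \left(18 - 116\right)^{2} = \left(-98\right)^{2} = 9604$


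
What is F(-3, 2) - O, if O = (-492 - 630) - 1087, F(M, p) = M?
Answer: 2206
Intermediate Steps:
O = -2209 (O = -1122 - 1087 = -2209)
F(-3, 2) - O = -3 - 1*(-2209) = -3 + 2209 = 2206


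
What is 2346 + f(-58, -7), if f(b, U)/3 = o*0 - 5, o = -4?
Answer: 2331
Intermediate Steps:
f(b, U) = -15 (f(b, U) = 3*(-4*0 - 5) = 3*(0 - 5) = 3*(-5) = -15)
2346 + f(-58, -7) = 2346 - 15 = 2331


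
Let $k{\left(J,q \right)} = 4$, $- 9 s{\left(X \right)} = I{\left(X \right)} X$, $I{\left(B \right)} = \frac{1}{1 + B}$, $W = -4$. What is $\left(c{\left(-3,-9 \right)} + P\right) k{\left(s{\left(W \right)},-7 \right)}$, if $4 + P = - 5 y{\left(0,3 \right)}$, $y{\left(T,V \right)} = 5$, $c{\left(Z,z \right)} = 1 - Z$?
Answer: $-100$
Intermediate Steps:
$s{\left(X \right)} = - \frac{X}{9 \left(1 + X\right)}$ ($s{\left(X \right)} = - \frac{\frac{1}{1 + X} X}{9} = - \frac{X \frac{1}{1 + X}}{9} = - \frac{X}{9 \left(1 + X\right)}$)
$P = -29$ ($P = -4 - 25 = -29$)
$\left(c{\left(-3,-9 \right)} + P\right) k{\left(s{\left(W \right)},-7 \right)} = \left(\left(1 - -3\right) - 29\right) 4 = \left(\left(1 + 3\right) - 29\right) 4 = \left(4 - 29\right) 4 = \left(-25\right) 4 = -100$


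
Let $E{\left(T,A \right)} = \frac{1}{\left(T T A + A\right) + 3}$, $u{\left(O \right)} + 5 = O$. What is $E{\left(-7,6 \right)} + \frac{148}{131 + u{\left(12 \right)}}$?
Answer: $\frac{2499}{2323} \approx 1.0758$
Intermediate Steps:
$u{\left(O \right)} = -5 + O$
$E{\left(T,A \right)} = \frac{1}{3 + A + A T^{2}}$ ($E{\left(T,A \right)} = \frac{1}{\left(T^{2} A + A\right) + 3} = \frac{1}{\left(A T^{2} + A\right) + 3} = \frac{1}{\left(A + A T^{2}\right) + 3} = \frac{1}{3 + A + A T^{2}}$)
$E{\left(-7,6 \right)} + \frac{148}{131 + u{\left(12 \right)}} = \frac{1}{3 + 6 + 6 \left(-7\right)^{2}} + \frac{148}{131 + \left(-5 + 12\right)} = \frac{1}{3 + 6 + 6 \cdot 49} + \frac{148}{131 + 7} = \frac{1}{3 + 6 + 294} + \frac{148}{138} = \frac{1}{303} + 148 \cdot \frac{1}{138} = \frac{1}{303} + \frac{74}{69} = \frac{2499}{2323}$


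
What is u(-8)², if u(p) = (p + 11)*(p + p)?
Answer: 2304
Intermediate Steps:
u(p) = 2*p*(11 + p) (u(p) = (11 + p)*(2*p) = 2*p*(11 + p))
u(-8)² = (2*(-8)*(11 - 8))² = (2*(-8)*3)² = (-48)² = 2304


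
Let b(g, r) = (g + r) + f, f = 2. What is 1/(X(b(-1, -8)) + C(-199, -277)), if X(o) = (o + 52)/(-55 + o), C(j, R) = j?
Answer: -62/12383 ≈ -0.0050069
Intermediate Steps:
b(g, r) = 2 + g + r (b(g, r) = (g + r) + 2 = 2 + g + r)
X(o) = (52 + o)/(-55 + o)
1/(X(b(-1, -8)) + C(-199, -277)) = 1/((52 + (2 - 1 - 8))/(-55 + (2 - 1 - 8)) - 199) = 1/((52 - 7)/(-55 - 7) - 199) = 1/(45/(-62) - 199) = 1/(-1/62*45 - 199) = 1/(-45/62 - 199) = 1/(-12383/62) = -62/12383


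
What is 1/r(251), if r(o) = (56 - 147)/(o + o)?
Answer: -502/91 ≈ -5.5165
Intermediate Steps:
r(o) = -91/(2*o) (r(o) = -91*1/(2*o) = -91/(2*o))
1/r(251) = 1/(-91/2/251) = 1/(-91/2*1/251) = 1/(-91/502) = -502/91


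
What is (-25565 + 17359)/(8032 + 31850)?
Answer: -4103/19941 ≈ -0.20576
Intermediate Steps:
(-25565 + 17359)/(8032 + 31850) = -8206/39882 = -8206*1/39882 = -4103/19941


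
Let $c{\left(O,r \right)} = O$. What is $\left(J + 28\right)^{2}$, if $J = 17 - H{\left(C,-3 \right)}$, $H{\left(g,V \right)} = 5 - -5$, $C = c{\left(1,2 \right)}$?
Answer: $1225$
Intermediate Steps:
$C = 1$
$H{\left(g,V \right)} = 10$ ($H{\left(g,V \right)} = 5 + 5 = 10$)
$J = 7$ ($J = 17 - 10 = 7$)
$\left(J + 28\right)^{2} = \left(7 + 28\right)^{2} = 35^{2} = 1225$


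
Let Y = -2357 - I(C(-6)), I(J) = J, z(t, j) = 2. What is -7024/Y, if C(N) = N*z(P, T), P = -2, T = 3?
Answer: 7024/2345 ≈ 2.9953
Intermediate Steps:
C(N) = 2*N (C(N) = N*2 = 2*N)
Y = -2345 (Y = -2357 - 2*(-6) = -2357 - 1*(-12) = -2357 + 12 = -2345)
-7024/Y = -7024/(-2345) = -7024*(-1/2345) = 7024/2345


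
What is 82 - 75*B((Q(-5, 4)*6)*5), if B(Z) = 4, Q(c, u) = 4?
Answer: -218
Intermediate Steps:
82 - 75*B((Q(-5, 4)*6)*5) = 82 - 75*4 = 82 - 300 = -218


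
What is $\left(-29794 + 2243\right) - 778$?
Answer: $-28329$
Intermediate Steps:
$\left(-29794 + 2243\right) - 778 = -27551 - 778 = -28329$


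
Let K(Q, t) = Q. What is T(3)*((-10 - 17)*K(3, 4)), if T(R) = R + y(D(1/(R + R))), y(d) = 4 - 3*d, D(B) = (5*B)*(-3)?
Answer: -2349/2 ≈ -1174.5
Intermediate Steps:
D(B) = -15*B
T(R) = 4 + R + 45/(2*R) (T(R) = R + (4 - (-45)/(R + R)) = R + (4 - (-45)/(2*R)) = R + (4 + 45/(2*R)) = 4 + R + 45/(2*R))
T(3)*((-10 - 17)*K(3, 4)) = (4 + 3 + (45/2)/3)*((-10 - 17)*3) = (4 + 3 + (45/2)*(⅓))*(-27*3) = (4 + 3 + 15/2)*(-81) = (29/2)*(-81) = -2349/2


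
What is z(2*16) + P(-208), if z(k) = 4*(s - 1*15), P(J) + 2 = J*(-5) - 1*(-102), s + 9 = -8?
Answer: 1012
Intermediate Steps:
s = -17 (s = -9 - 8 = -17)
P(J) = 100 - 5*J (P(J) = -2 + (J*(-5) - 1*(-102)) = -2 + (-5*J + 102) = -2 + (102 - 5*J) = 100 - 5*J)
z(k) = -128 (z(k) = 4*(-17 - 1*15) = 4*(-17 - 15) = 4*(-32) = -128)
z(2*16) + P(-208) = -128 + (100 - 5*(-208)) = -128 + (100 + 1040) = -128 + 1140 = 1012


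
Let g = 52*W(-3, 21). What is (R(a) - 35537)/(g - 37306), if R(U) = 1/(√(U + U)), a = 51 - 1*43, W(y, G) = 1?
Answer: 142147/149016 ≈ 0.95390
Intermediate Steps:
a = 8 (a = 51 - 43 = 8)
g = 52 (g = 52*1 = 52)
R(U) = √2/(2*√U) (R(U) = 1/(√(2*U)) = 1/(√2*√U) = √2/(2*√U))
(R(a) - 35537)/(g - 37306) = (√2/(2*√8) - 35537)/(52 - 37306) = (√2*(√2/4)/2 - 35537)/(-37254) = (¼ - 35537)*(-1/37254) = -142147/4*(-1/37254) = 142147/149016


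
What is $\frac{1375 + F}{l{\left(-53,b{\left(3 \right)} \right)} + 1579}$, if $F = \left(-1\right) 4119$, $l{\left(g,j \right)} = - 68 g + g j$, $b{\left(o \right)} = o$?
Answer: $- \frac{343}{628} \approx -0.54618$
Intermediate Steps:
$F = -4119$
$\frac{1375 + F}{l{\left(-53,b{\left(3 \right)} \right)} + 1579} = \frac{1375 - 4119}{- 53 \left(-68 + 3\right) + 1579} = - \frac{2744}{\left(-53\right) \left(-65\right) + 1579} = - \frac{2744}{3445 + 1579} = - \frac{2744}{5024} = \left(-2744\right) \frac{1}{5024} = - \frac{343}{628}$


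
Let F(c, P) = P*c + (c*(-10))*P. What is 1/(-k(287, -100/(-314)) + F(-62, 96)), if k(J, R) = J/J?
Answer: 1/53567 ≈ 1.8668e-5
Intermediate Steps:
k(J, R) = 1
F(c, P) = -9*P*c (F(c, P) = P*c + (-10*c)*P = P*c - 10*P*c = -9*P*c)
1/(-k(287, -100/(-314)) + F(-62, 96)) = 1/(-1*1 - 9*96*(-62)) = 1/(-1 + 53568) = 1/53567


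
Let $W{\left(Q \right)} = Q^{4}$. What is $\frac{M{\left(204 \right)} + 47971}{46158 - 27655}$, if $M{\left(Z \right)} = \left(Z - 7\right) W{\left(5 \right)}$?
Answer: $\frac{171096}{18503} \approx 9.2469$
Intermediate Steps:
$M{\left(Z \right)} = -4375 + 625 Z$ ($M{\left(Z \right)} = \left(Z - 7\right) 5^{4} = \left(-7 + Z\right) 625 = -4375 + 625 Z$)
$\frac{M{\left(204 \right)} + 47971}{46158 - 27655} = \frac{\left(-4375 + 625 \cdot 204\right) + 47971}{46158 - 27655} = \frac{\left(-4375 + 127500\right) + 47971}{46158 - 27655} = \frac{123125 + 47971}{18503} = 171096 \cdot \frac{1}{18503} = \frac{171096}{18503}$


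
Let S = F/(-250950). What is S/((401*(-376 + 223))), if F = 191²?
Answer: 36481/15396535350 ≈ 2.3694e-6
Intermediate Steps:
F = 36481
S = -36481/250950 (S = 36481/(-250950) = 36481*(-1/250950) = -36481/250950 ≈ -0.14537)
S/((401*(-376 + 223))) = -36481*1/(401*(-376 + 223))/250950 = -36481/(250950*(401*(-153))) = -36481/250950/(-61353) = -36481/250950*(-1/61353) = 36481/15396535350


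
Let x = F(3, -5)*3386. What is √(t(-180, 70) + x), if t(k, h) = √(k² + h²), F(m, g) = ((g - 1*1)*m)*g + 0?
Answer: √(304740 + 10*√373) ≈ 552.21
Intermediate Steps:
F(m, g) = g*m*(-1 + g) (F(m, g) = ((g - 1)*m)*g + 0 = ((-1 + g)*m)*g + 0 = (m*(-1 + g))*g + 0 = g*m*(-1 + g) + 0 = g*m*(-1 + g))
t(k, h) = √(h² + k²)
x = 304740 (x = -5*3*(-1 - 5)*3386 = -5*3*(-6)*3386 = 90*3386 = 304740)
√(t(-180, 70) + x) = √(√(70² + (-180)²) + 304740) = √(√(4900 + 32400) + 304740) = √(√37300 + 304740) = √(10*√373 + 304740) = √(304740 + 10*√373)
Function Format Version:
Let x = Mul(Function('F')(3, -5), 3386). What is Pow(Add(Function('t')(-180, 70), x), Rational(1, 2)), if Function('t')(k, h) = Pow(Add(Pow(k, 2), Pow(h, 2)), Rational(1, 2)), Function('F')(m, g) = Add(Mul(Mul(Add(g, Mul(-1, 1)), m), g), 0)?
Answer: Pow(Add(304740, Mul(10, Pow(373, Rational(1, 2)))), Rational(1, 2)) ≈ 552.21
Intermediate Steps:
Function('F')(m, g) = Mul(g, m, Add(-1, g)) (Function('F')(m, g) = Add(Mul(Mul(Add(g, -1), m), g), 0) = Add(Mul(Mul(Add(-1, g), m), g), 0) = Add(Mul(Mul(m, Add(-1, g)), g), 0) = Add(Mul(g, m, Add(-1, g)), 0) = Mul(g, m, Add(-1, g)))
Function('t')(k, h) = Pow(Add(Pow(h, 2), Pow(k, 2)), Rational(1, 2))
x = 304740 (x = Mul(Mul(-5, 3, Add(-1, -5)), 3386) = Mul(Mul(-5, 3, -6), 3386) = Mul(90, 3386) = 304740)
Pow(Add(Function('t')(-180, 70), x), Rational(1, 2)) = Pow(Add(Pow(Add(Pow(70, 2), Pow(-180, 2)), Rational(1, 2)), 304740), Rational(1, 2)) = Pow(Add(Pow(Add(4900, 32400), Rational(1, 2)), 304740), Rational(1, 2)) = Pow(Add(Pow(37300, Rational(1, 2)), 304740), Rational(1, 2)) = Pow(Add(Mul(10, Pow(373, Rational(1, 2))), 304740), Rational(1, 2)) = Pow(Add(304740, Mul(10, Pow(373, Rational(1, 2)))), Rational(1, 2))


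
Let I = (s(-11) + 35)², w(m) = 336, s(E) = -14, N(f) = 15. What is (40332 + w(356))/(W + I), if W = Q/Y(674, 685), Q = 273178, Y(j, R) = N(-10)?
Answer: 610020/279793 ≈ 2.1803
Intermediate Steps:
Y(j, R) = 15
W = 273178/15 ≈ 18212.
I = 441 (I = (-14 + 35)² = 21² = 441)
(40332 + w(356))/(W + I) = (40332 + 336)/(273178/15 + 441) = 40668/(279793/15) = 40668*(15/279793) = 610020/279793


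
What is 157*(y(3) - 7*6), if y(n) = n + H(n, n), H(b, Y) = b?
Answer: -5652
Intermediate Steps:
y(n) = 2*n (y(n) = n + n = 2*n)
157*(y(3) - 7*6) = 157*(2*3 - 7*6) = 157*(6 - 42) = 157*(-36) = -5652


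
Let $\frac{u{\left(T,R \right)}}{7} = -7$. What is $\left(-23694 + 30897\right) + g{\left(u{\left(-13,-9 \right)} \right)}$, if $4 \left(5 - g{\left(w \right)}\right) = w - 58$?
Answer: $\frac{28939}{4} \approx 7234.8$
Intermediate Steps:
$u{\left(T,R \right)} = -49$ ($u{\left(T,R \right)} = 7 \left(-7\right) = -49$)
$g{\left(w \right)} = \frac{39}{2} - \frac{w}{4}$ ($g{\left(w \right)} = 5 - \frac{w - 58}{4} = 5 - \frac{-58 + w}{4} = 5 - \left(- \frac{29}{2} + \frac{w}{4}\right) = \frac{39}{2} - \frac{w}{4}$)
$\left(-23694 + 30897\right) + g{\left(u{\left(-13,-9 \right)} \right)} = \left(-23694 + 30897\right) + \left(\frac{39}{2} - - \frac{49}{4}\right) = 7203 + \left(\frac{39}{2} + \frac{49}{4}\right) = 7203 + \frac{127}{4} = \frac{28939}{4}$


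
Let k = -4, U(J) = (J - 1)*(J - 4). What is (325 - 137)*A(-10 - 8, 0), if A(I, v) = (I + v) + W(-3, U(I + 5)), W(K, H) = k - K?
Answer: -3572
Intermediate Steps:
U(J) = (-1 + J)*(-4 + J)
W(K, H) = -4 - K
A(I, v) = -1 + I + v (A(I, v) = (I + v) + (-4 - 1*(-3)) = (I + v) + (-4 + 3) = (I + v) - 1 = -1 + I + v)
(325 - 137)*A(-10 - 8, 0) = (325 - 137)*(-1 + (-10 - 8) + 0) = 188*(-1 - 18 + 0) = 188*(-19) = -3572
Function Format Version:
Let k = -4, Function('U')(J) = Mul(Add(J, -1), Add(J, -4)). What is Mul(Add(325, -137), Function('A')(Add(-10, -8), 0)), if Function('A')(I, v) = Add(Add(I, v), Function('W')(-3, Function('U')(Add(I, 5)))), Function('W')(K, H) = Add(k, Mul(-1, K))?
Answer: -3572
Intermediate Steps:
Function('U')(J) = Mul(Add(-1, J), Add(-4, J))
Function('W')(K, H) = Add(-4, Mul(-1, K))
Function('A')(I, v) = Add(-1, I, v) (Function('A')(I, v) = Add(Add(I, v), Add(-4, Mul(-1, -3))) = Add(Add(I, v), Add(-4, 3)) = Add(Add(I, v), -1) = Add(-1, I, v))
Mul(Add(325, -137), Function('A')(Add(-10, -8), 0)) = Mul(Add(325, -137), Add(-1, Add(-10, -8), 0)) = Mul(188, Add(-1, -18, 0)) = Mul(188, -19) = -3572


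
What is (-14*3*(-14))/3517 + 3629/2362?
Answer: 14152049/8307154 ≈ 1.7036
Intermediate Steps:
(-14*3*(-14))/3517 + 3629/2362 = -42*(-14)*(1/3517) + 3629*(1/2362) = 588*(1/3517) + 3629/2362 = 588/3517 + 3629/2362 = 14152049/8307154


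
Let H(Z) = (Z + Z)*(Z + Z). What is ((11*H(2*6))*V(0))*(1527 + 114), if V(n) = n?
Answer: 0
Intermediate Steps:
H(Z) = 4*Z² (H(Z) = (2*Z)*(2*Z) = 4*Z²)
((11*H(2*6))*V(0))*(1527 + 114) = ((11*(4*(2*6)²))*0)*(1527 + 114) = ((11*(4*12²))*0)*1641 = ((11*(4*144))*0)*1641 = ((11*576)*0)*1641 = (6336*0)*1641 = 0*1641 = 0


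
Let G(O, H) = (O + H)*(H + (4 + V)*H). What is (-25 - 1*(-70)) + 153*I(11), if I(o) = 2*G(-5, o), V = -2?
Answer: 60633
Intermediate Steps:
G(O, H) = 3*H*(H + O) (G(O, H) = (O + H)*(H + (4 - 2)*H) = (H + O)*(H + 2*H) = (H + O)*(3*H) = 3*H*(H + O))
I(o) = 6*o*(-5 + o) (I(o) = 2*(3*o*(o - 5)) = 2*(3*o*(-5 + o)) = 6*o*(-5 + o))
(-25 - 1*(-70)) + 153*I(11) = (-25 - 1*(-70)) + 153*(6*11*(-5 + 11)) = (-25 + 70) + 153*(6*11*6) = 45 + 153*396 = 45 + 60588 = 60633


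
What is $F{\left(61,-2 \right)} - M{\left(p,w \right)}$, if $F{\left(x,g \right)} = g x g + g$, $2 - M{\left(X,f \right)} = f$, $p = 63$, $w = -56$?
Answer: $184$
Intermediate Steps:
$M{\left(X,f \right)} = 2 - f$
$F{\left(x,g \right)} = g + x g^{2}$ ($F{\left(x,g \right)} = x g^{2} + g = g + x g^{2}$)
$F{\left(61,-2 \right)} - M{\left(p,w \right)} = - 2 \left(1 - 122\right) - \left(2 - -56\right) = - 2 \left(1 - 122\right) - \left(2 + 56\right) = \left(-2\right) \left(-121\right) - 58 = 242 - 58 = 184$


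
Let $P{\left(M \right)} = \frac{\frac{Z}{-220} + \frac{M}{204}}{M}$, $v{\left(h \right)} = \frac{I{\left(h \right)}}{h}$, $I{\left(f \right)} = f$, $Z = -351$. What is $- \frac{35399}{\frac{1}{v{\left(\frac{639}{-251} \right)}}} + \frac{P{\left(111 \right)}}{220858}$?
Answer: $- \frac{1622813881624939}{45843495060} \approx -35399.0$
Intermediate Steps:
$v{\left(h \right)} = 1$ ($v{\left(h \right)} = \frac{h}{h} = 1$)
$P{\left(M \right)} = \frac{\frac{351}{220} + \frac{M}{204}}{M}$ ($P{\left(M \right)} = \frac{- \frac{351}{-220} + \frac{M}{204}}{M} = \frac{\left(-351\right) \left(- \frac{1}{220}\right) + M \frac{1}{204}}{M} = \frac{\frac{351}{220} + \frac{M}{204}}{M}$)
$- \frac{35399}{\frac{1}{v{\left(\frac{639}{-251} \right)}}} + \frac{P{\left(111 \right)}}{220858} = - \frac{35399}{1^{-1}} + \frac{\frac{1}{11220} \cdot \frac{1}{111} \left(17901 + 55 \cdot 111\right)}{220858} = - \frac{35399}{1} + \frac{1}{11220} \cdot \frac{1}{111} \left(17901 + 6105\right) \frac{1}{220858} = \left(-35399\right) 1 + \frac{1}{11220} \cdot \frac{1}{111} \cdot 24006 \cdot \frac{1}{220858} = -35399 + \frac{4001}{207570} \cdot \frac{1}{220858} = -35399 + \frac{4001}{45843495060} = - \frac{1622813881624939}{45843495060}$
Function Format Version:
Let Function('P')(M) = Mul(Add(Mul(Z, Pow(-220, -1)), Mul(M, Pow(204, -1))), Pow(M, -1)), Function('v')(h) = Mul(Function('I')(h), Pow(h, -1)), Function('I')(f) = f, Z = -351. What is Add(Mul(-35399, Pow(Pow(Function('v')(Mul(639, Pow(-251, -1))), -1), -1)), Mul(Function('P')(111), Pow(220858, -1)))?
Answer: Rational(-1622813881624939, 45843495060) ≈ -35399.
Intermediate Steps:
Function('v')(h) = 1 (Function('v')(h) = Mul(h, Pow(h, -1)) = 1)
Function('P')(M) = Mul(Pow(M, -1), Add(Rational(351, 220), Mul(Rational(1, 204), M))) (Function('P')(M) = Mul(Add(Mul(-351, Pow(-220, -1)), Mul(M, Pow(204, -1))), Pow(M, -1)) = Mul(Add(Mul(-351, Rational(-1, 220)), Mul(M, Rational(1, 204))), Pow(M, -1)) = Mul(Add(Rational(351, 220), Mul(Rational(1, 204), M)), Pow(M, -1)) = Mul(Pow(M, -1), Add(Rational(351, 220), Mul(Rational(1, 204), M))))
Add(Mul(-35399, Pow(Pow(Function('v')(Mul(639, Pow(-251, -1))), -1), -1)), Mul(Function('P')(111), Pow(220858, -1))) = Add(Mul(-35399, Pow(Pow(1, -1), -1)), Mul(Mul(Rational(1, 11220), Pow(111, -1), Add(17901, Mul(55, 111))), Pow(220858, -1))) = Add(Mul(-35399, Pow(1, -1)), Mul(Mul(Rational(1, 11220), Rational(1, 111), Add(17901, 6105)), Rational(1, 220858))) = Add(Mul(-35399, 1), Mul(Mul(Rational(1, 11220), Rational(1, 111), 24006), Rational(1, 220858))) = Add(-35399, Mul(Rational(4001, 207570), Rational(1, 220858))) = Add(-35399, Rational(4001, 45843495060)) = Rational(-1622813881624939, 45843495060)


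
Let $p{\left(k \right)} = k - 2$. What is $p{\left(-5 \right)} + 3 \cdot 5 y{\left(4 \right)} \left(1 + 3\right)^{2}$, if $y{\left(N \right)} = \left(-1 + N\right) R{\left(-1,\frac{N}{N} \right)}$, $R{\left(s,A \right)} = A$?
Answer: $713$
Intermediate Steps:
$p{\left(k \right)} = -2 + k$
$y{\left(N \right)} = -1 + N$ ($y{\left(N \right)} = \left(-1 + N\right) \frac{N}{N} = \left(-1 + N\right) 1 = -1 + N$)
$p{\left(-5 \right)} + 3 \cdot 5 y{\left(4 \right)} \left(1 + 3\right)^{2} = \left(-2 - 5\right) + 3 \cdot 5 \left(-1 + 4\right) \left(1 + 3\right)^{2} = -7 + 3 \cdot 5 \cdot 3 \cdot 4^{2} = -7 + 3 \cdot 15 \cdot 16 = -7 + 3 \cdot 240 = -7 + 720 = 713$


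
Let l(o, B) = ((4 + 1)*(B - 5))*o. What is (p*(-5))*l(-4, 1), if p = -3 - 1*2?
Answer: 2000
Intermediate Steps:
p = -5 (p = -3 - 2 = -5)
l(o, B) = o*(-25 + 5*B) (l(o, B) = (5*(-5 + B))*o = (-25 + 5*B)*o = o*(-25 + 5*B))
(p*(-5))*l(-4, 1) = (-5*(-5))*(5*(-4)*(-5 + 1)) = 25*(5*(-4)*(-4)) = 25*80 = 2000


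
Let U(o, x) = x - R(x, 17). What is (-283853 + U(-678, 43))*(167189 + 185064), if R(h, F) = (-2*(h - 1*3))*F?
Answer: -99493859850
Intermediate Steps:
R(h, F) = F*(6 - 2*h) (R(h, F) = (-2*(h - 3))*F = (-2*(-3 + h))*F = (6 - 2*h)*F = F*(6 - 2*h))
U(o, x) = -102 + 35*x (U(o, x) = x - 2*17*(3 - x) = x - (102 - 34*x) = x + (-102 + 34*x) = -102 + 35*x)
(-283853 + U(-678, 43))*(167189 + 185064) = (-283853 + (-102 + 35*43))*(167189 + 185064) = (-283853 + (-102 + 1505))*352253 = (-283853 + 1403)*352253 = -282450*352253 = -99493859850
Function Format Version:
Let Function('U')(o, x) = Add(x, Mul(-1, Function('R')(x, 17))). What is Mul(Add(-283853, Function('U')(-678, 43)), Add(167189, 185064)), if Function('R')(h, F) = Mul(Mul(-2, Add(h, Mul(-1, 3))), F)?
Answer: -99493859850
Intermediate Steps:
Function('R')(h, F) = Mul(F, Add(6, Mul(-2, h))) (Function('R')(h, F) = Mul(Mul(-2, Add(h, -3)), F) = Mul(Mul(-2, Add(-3, h)), F) = Mul(Add(6, Mul(-2, h)), F) = Mul(F, Add(6, Mul(-2, h))))
Function('U')(o, x) = Add(-102, Mul(35, x)) (Function('U')(o, x) = Add(x, Mul(-1, Mul(2, 17, Add(3, Mul(-1, x))))) = Add(x, Mul(-1, Add(102, Mul(-34, x)))) = Add(x, Add(-102, Mul(34, x))) = Add(-102, Mul(35, x)))
Mul(Add(-283853, Function('U')(-678, 43)), Add(167189, 185064)) = Mul(Add(-283853, Add(-102, Mul(35, 43))), Add(167189, 185064)) = Mul(Add(-283853, Add(-102, 1505)), 352253) = Mul(Add(-283853, 1403), 352253) = Mul(-282450, 352253) = -99493859850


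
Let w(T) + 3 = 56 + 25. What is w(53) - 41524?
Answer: -41446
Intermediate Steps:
w(T) = 78 (w(T) = -3 + (56 + 25) = -3 + 81 = 78)
w(53) - 41524 = 78 - 41524 = -41446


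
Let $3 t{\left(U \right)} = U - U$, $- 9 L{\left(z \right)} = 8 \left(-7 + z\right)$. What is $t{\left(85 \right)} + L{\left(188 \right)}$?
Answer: $- \frac{1448}{9} \approx -160.89$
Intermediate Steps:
$L{\left(z \right)} = \frac{56}{9} - \frac{8 z}{9}$ ($L{\left(z \right)} = - \frac{8 \left(-7 + z\right)}{9} = - \frac{-56 + 8 z}{9} = \frac{56}{9} - \frac{8 z}{9}$)
$t{\left(U \right)} = 0$ ($t{\left(U \right)} = \frac{U - U}{3} = \frac{1}{3} \cdot 0 = 0$)
$t{\left(85 \right)} + L{\left(188 \right)} = 0 + \left(\frac{56}{9} - \frac{1504}{9}\right) = 0 - \frac{1448}{9} = - \frac{1448}{9}$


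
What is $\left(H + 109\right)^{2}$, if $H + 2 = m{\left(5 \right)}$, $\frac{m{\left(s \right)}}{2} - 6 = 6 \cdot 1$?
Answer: $17161$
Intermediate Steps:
$m{\left(s \right)} = 24$ ($m{\left(s \right)} = 12 + 2 \cdot 6 \cdot 1 = 12 + 2 \cdot 6 = 12 + 12 = 24$)
$H = 22$ ($H = -2 + 24 = 22$)
$\left(H + 109\right)^{2} = \left(22 + 109\right)^{2} = 131^{2} = 17161$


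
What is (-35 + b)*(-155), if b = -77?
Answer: 17360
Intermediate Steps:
(-35 + b)*(-155) = (-35 - 77)*(-155) = -112*(-155) = 17360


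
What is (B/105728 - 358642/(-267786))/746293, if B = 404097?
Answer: 73065010309/10564702149641472 ≈ 6.9160e-6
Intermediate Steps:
(B/105728 - 358642/(-267786))/746293 = (404097/105728 - 358642/(-267786))/746293 = (404097*(1/105728) - 358642*(-1/267786))*(1/746293) = (404097/105728 + 179321/133893)*(1/746293) = (73065010309/14156239104)*(1/746293) = 73065010309/10564702149641472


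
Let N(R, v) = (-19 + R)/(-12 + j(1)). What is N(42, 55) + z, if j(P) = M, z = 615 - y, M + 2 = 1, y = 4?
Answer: 7920/13 ≈ 609.23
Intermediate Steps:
M = -1 (M = -2 + 1 = -1)
z = 611 (z = 615 - 1*4 = 615 - 4 = 611)
j(P) = -1
N(R, v) = 19/13 - R/13 (N(R, v) = (-19 + R)/(-12 - 1) = (-19 + R)/(-13) = (-19 + R)*(-1/13) = 19/13 - R/13)
N(42, 55) + z = (19/13 - 1/13*42) + 611 = (19/13 - 42/13) + 611 = -23/13 + 611 = 7920/13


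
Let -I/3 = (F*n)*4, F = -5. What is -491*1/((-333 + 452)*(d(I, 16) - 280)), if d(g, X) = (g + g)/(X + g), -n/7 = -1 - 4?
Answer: 259739/17501330 ≈ 0.014841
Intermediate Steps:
n = 35 (n = -7*(-1 - 4) = -7*(-5) = 35)
I = 2100 (I = -3*(-5*35)*4 = -(-525)*4 = -3*(-700) = 2100)
d(g, X) = 2*g/(X + g) (d(g, X) = (2*g)/(X + g) = 2*g/(X + g))
-491*1/((-333 + 452)*(d(I, 16) - 280)) = -491*1/((-333 + 452)*(2*2100/(16 + 2100) - 280)) = -491*1/(119*(2*2100/2116 - 280)) = -491*1/(119*(2*2100*(1/2116) - 280)) = -491*1/(119*(1050/529 - 280)) = -491/(119*(-147070/529)) = -491/(-17501330/529) = -491*(-529/17501330) = 259739/17501330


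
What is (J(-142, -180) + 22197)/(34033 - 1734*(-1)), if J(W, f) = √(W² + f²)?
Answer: 22197/35767 + 2*√13141/35767 ≈ 0.62701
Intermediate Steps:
(J(-142, -180) + 22197)/(34033 - 1734*(-1)) = (√((-142)² + (-180)²) + 22197)/(34033 - 1734*(-1)) = (√(20164 + 32400) + 22197)/(34033 + 1734) = (√52564 + 22197)/35767 = (2*√13141 + 22197)*(1/35767) = (22197 + 2*√13141)*(1/35767) = 22197/35767 + 2*√13141/35767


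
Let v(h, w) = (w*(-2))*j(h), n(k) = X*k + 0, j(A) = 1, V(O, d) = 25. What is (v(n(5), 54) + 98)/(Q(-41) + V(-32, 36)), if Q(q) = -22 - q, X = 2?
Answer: -5/22 ≈ -0.22727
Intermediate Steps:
n(k) = 2*k (n(k) = 2*k + 0 = 2*k)
v(h, w) = -2*w (v(h, w) = (w*(-2))*1 = -2*w*1 = -2*w)
(v(n(5), 54) + 98)/(Q(-41) + V(-32, 36)) = (-2*54 + 98)/((-22 - 1*(-41)) + 25) = (-108 + 98)/((-22 + 41) + 25) = -10/(19 + 25) = -10/44 = -10*1/44 = -5/22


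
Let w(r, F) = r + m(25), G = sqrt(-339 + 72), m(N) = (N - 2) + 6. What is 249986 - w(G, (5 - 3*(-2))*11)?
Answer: 249957 - I*sqrt(267) ≈ 2.4996e+5 - 16.34*I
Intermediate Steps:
m(N) = 4 + N (m(N) = (-2 + N) + 6 = 4 + N)
G = I*sqrt(267) (G = sqrt(-267) = I*sqrt(267) ≈ 16.34*I)
w(r, F) = 29 + r (w(r, F) = r + (4 + 25) = r + 29 = 29 + r)
249986 - w(G, (5 - 3*(-2))*11) = 249986 - (29 + I*sqrt(267)) = 249986 + (-29 - I*sqrt(267)) = 249957 - I*sqrt(267)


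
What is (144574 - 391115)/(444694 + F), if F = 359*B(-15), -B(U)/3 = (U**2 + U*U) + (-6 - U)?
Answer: 246541/49649 ≈ 4.9657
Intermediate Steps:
B(U) = 18 - 6*U**2 + 3*U (B(U) = -3*((U**2 + U*U) + (-6 - U)) = -3*((U**2 + U**2) + (-6 - U)) = -3*(2*U**2 + (-6 - U)) = -3*(-6 - U + 2*U**2) = 18 - 6*U**2 + 3*U)
F = -494343 (F = 359*(18 - 6*(-15)**2 + 3*(-15)) = 359*(18 - 6*225 - 45) = 359*(18 - 1350 - 45) = 359*(-1377) = -494343)
(144574 - 391115)/(444694 + F) = (144574 - 391115)/(444694 - 494343) = -246541/(-49649) = -246541*(-1/49649) = 246541/49649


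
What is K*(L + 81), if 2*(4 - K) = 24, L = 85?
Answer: -1328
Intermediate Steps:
K = -8 (K = 4 - ½*24 = 4 - 12 = -8)
K*(L + 81) = -8*(85 + 81) = -8*166 = -1328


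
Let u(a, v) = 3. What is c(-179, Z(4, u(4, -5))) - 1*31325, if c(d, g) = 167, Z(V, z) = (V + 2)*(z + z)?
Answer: -31158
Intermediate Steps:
Z(V, z) = 2*z*(2 + V) (Z(V, z) = (2 + V)*(2*z) = 2*z*(2 + V))
c(-179, Z(4, u(4, -5))) - 1*31325 = 167 - 1*31325 = 167 - 31325 = -31158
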